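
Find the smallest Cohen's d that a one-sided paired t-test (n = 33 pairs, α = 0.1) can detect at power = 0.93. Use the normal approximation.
d ≈ 0.48

Minimum detectable effect (paired t-test, normal approximation):
d = (z_α + z_β) / √n
d = (1.282 + 1.476) / √33
d = 2.757 / 5.745
d ≈ 0.48

By Cohen's convention (0.2 small / 0.5 medium / 0.8 large): small effect.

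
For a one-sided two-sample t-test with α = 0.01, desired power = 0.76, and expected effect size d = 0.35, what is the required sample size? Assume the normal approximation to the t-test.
n = 151 per group

Sample size formula (two-sample t-test, normal approximation):
n = 2 · ((z_α + z_β) / d)²

z_α = 2.326 (for α = 0.01, one-sided)
z_β = 0.706 (for power = 0.76)
d = 0.35

n = 2 · ((2.326 + 0.706) / 0.35)²
n = 2 · (8.663)²
n ≈ 150.10
Round up to the next whole number: n = 151 per group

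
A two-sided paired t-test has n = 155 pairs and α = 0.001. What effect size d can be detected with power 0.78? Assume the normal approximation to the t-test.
d ≈ 0.33

Minimum detectable effect (paired t-test, normal approximation):
d = (z_{α/2} + z_β) / √n
d = (3.291 + 0.772) / √155
d = 4.063 / 12.450
d ≈ 0.33

By Cohen's convention (0.2 small / 0.5 medium / 0.8 large): small effect.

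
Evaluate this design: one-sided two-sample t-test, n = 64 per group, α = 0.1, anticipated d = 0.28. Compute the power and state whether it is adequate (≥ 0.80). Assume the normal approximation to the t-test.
Power ≈ 0.62; the study is underpowered (power < 0.80)

Power calculation (two-sample t-test, normal approximation):
z_β = d · √(n/2) - z_α
z_β = 0.28 · √(64/2) - 1.282
z_β = 0.28 · 5.657 - 1.282
z_β = 0.302

Power = Φ(z_β) = Φ(0.302) ≈ 0.619

Effect size d = 0.28 is small by Cohen's convention (0.2/0.5/0.8).

Threshold: power ≥ 0.80 is conventionally adequate.
Power ≈ 0.62 → the study is underpowered (power < 0.80).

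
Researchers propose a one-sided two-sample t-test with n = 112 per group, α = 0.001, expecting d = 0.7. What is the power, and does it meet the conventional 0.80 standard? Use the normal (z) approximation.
Power ≈ 0.98; the study is adequately powered (power ≥ 0.80)

Power calculation (two-sample t-test, normal approximation):
z_β = d · √(n/2) - z_α
z_β = 0.7 · √(112/2) - 3.090
z_β = 0.7 · 7.483 - 3.090
z_β = 2.148

Power = Φ(z_β) = Φ(2.148) ≈ 0.984

Effect size d = 0.7 is medium by Cohen's convention (0.2/0.5/0.8).

Threshold: power ≥ 0.80 is conventionally adequate.
Power ≈ 0.98 → the study is adequately powered (power ≥ 0.80).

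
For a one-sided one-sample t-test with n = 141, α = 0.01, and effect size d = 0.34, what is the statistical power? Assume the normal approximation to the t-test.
Power ≈ 0.96

Power calculation (one-sample t-test, normal approximation):
z_β = d · √n - z_α
z_β = 0.34 · √141 - 2.326
z_β = 0.34 · 11.874 - 2.326
z_β = 1.711

Power = Φ(z_β) = Φ(1.711) ≈ 0.956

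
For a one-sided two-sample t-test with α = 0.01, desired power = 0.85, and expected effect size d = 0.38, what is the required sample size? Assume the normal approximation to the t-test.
n = 157 per group

Sample size formula (two-sample t-test, normal approximation):
n = 2 · ((z_α + z_β) / d)²

z_α = 2.326 (for α = 0.01, one-sided)
z_β = 1.036 (for power = 0.85)
d = 0.38

n = 2 · ((2.326 + 1.036) / 0.38)²
n = 2 · (8.847)²
n ≈ 156.54
Round up to the next whole number: n = 157 per group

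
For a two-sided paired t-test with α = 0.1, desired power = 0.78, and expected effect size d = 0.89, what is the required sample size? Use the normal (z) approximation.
n = 8 pairs

Sample size formula (paired t-test, normal approximation):
n = ((z_{α/2} + z_β) / d)²

z_{α/2} = 1.645 (for α = 0.1, two-sided)
z_β = 0.772 (for power = 0.78)
d = 0.89

n = ((1.645 + 0.772) / 0.89)²
n = (2.716)²
n ≈ 7.38
Round up to the next whole number: n = 8 pairs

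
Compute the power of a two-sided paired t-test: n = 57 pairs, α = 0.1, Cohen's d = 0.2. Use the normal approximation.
Power ≈ 0.45

Power calculation (paired t-test, normal approximation):
z_β = d · √n - z_{α/2}
z_β = 0.2 · √57 - 1.645
z_β = 0.2 · 7.550 - 1.645
z_β = -0.135

Power = Φ(z_β) = Φ(-0.135) ≈ 0.446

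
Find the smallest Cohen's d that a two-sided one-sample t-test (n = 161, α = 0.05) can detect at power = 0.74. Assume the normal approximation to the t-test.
d ≈ 0.21

Minimum detectable effect (one-sample t-test, normal approximation):
d = (z_{α/2} + z_β) / √n
d = (1.960 + 0.643) / √161
d = 2.603 / 12.689
d ≈ 0.21

By Cohen's convention (0.2 small / 0.5 medium / 0.8 large): small effect.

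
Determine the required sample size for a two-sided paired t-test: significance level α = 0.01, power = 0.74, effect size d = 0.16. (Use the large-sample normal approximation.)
n = 405 pairs

Sample size formula (paired t-test, normal approximation):
n = ((z_{α/2} + z_β) / d)²

z_{α/2} = 2.576 (for α = 0.01, two-sided)
z_β = 0.643 (for power = 0.74)
d = 0.16

n = ((2.576 + 0.643) / 0.16)²
n = (20.119)²
n ≈ 404.77
Round up to the next whole number: n = 405 pairs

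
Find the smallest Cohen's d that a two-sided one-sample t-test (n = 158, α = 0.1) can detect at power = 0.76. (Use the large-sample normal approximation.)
d ≈ 0.19

Minimum detectable effect (one-sample t-test, normal approximation):
d = (z_{α/2} + z_β) / √n
d = (1.645 + 0.706) / √158
d = 2.351 / 12.570
d ≈ 0.19

By Cohen's convention (0.2 small / 0.5 medium / 0.8 large): very small effect.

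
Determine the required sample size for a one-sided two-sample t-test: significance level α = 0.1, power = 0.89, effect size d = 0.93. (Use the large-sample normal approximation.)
n = 15 per group

Sample size formula (two-sample t-test, normal approximation):
n = 2 · ((z_α + z_β) / d)²

z_α = 1.282 (for α = 0.1, one-sided)
z_β = 1.227 (for power = 0.89)
d = 0.93

n = 2 · ((1.282 + 1.227) / 0.93)²
n = 2 · (2.698)²
n ≈ 14.56
Round up to the next whole number: n = 15 per group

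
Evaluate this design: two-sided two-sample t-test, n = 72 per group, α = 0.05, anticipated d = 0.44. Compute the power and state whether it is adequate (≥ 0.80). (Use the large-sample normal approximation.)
Power ≈ 0.75; the study is underpowered (power < 0.80)

Power calculation (two-sample t-test, normal approximation):
z_β = d · √(n/2) - z_{α/2}
z_β = 0.44 · √(72/2) - 1.960
z_β = 0.44 · 6.000 - 1.960
z_β = 0.680

Power = Φ(z_β) = Φ(0.680) ≈ 0.752

Effect size d = 0.44 is small by Cohen's convention (0.2/0.5/0.8).

Threshold: power ≥ 0.80 is conventionally adequate.
Power ≈ 0.75 → the study is underpowered (power < 0.80).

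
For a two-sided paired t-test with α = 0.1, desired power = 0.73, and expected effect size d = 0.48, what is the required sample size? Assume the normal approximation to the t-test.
n = 23 pairs

Sample size formula (paired t-test, normal approximation):
n = ((z_{α/2} + z_β) / d)²

z_{α/2} = 1.645 (for α = 0.1, two-sided)
z_β = 0.613 (for power = 0.73)
d = 0.48

n = ((1.645 + 0.613) / 0.48)²
n = (4.704)²
n ≈ 22.13
Round up to the next whole number: n = 23 pairs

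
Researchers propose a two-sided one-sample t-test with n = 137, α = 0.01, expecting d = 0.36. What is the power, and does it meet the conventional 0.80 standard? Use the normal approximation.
Power ≈ 0.95; the study is adequately powered (power ≥ 0.80)

Power calculation (one-sample t-test, normal approximation):
z_β = d · √n - z_{α/2}
z_β = 0.36 · √137 - 2.576
z_β = 0.36 · 11.705 - 2.576
z_β = 1.638

Power = Φ(z_β) = Φ(1.638) ≈ 0.949

Effect size d = 0.36 is small by Cohen's convention (0.2/0.5/0.8).

Threshold: power ≥ 0.80 is conventionally adequate.
Power ≈ 0.95 → the study is adequately powered (power ≥ 0.80).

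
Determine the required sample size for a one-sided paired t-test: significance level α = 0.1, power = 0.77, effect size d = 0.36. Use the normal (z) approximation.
n = 32 pairs

Sample size formula (paired t-test, normal approximation):
n = ((z_α + z_β) / d)²

z_α = 1.282 (for α = 0.1, one-sided)
z_β = 0.739 (for power = 0.77)
d = 0.36

n = ((1.282 + 0.739) / 0.36)²
n = (5.614)²
n ≈ 31.52
Round up to the next whole number: n = 32 pairs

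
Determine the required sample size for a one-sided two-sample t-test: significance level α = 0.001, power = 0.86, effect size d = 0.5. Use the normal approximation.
n = 140 per group

Sample size formula (two-sample t-test, normal approximation):
n = 2 · ((z_α + z_β) / d)²

z_α = 3.090 (for α = 0.001, one-sided)
z_β = 1.080 (for power = 0.86)
d = 0.5

n = 2 · ((3.090 + 1.080) / 0.5)²
n = 2 · (8.340)²
n ≈ 139.11
Round up to the next whole number: n = 140 per group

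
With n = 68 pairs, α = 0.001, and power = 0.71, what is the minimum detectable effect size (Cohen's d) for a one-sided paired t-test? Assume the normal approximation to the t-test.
d ≈ 0.44

Minimum detectable effect (paired t-test, normal approximation):
d = (z_α + z_β) / √n
d = (3.090 + 0.553) / √68
d = 3.644 / 8.246
d ≈ 0.44

By Cohen's convention (0.2 small / 0.5 medium / 0.8 large): small effect.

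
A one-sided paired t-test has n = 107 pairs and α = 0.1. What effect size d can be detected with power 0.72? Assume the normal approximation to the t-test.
d ≈ 0.18

Minimum detectable effect (paired t-test, normal approximation):
d = (z_α + z_β) / √n
d = (1.282 + 0.583) / √107
d = 1.864 / 10.344
d ≈ 0.18

By Cohen's convention (0.2 small / 0.5 medium / 0.8 large): very small effect.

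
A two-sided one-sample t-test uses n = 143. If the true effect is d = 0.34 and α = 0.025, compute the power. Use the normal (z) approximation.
Power ≈ 0.97

Power calculation (one-sample t-test, normal approximation):
z_β = d · √n - z_{α/2}
z_β = 0.34 · √143 - 2.241
z_β = 0.34 · 11.958 - 2.241
z_β = 1.824

Power = Φ(z_β) = Φ(1.824) ≈ 0.966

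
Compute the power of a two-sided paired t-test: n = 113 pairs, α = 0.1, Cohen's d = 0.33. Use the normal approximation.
Power ≈ 0.97

Power calculation (paired t-test, normal approximation):
z_β = d · √n - z_{α/2}
z_β = 0.33 · √113 - 1.645
z_β = 0.33 · 10.630 - 1.645
z_β = 1.863

Power = Φ(z_β) = Φ(1.863) ≈ 0.969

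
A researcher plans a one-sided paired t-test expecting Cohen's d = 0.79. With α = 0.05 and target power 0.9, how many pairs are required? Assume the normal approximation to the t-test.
n = 14 pairs

Sample size formula (paired t-test, normal approximation):
n = ((z_α + z_β) / d)²

z_α = 1.645 (for α = 0.05, one-sided)
z_β = 1.282 (for power = 0.9)
d = 0.79

n = ((1.645 + 1.282) / 0.79)²
n = (3.705)²
n ≈ 13.73
Round up to the next whole number: n = 14 pairs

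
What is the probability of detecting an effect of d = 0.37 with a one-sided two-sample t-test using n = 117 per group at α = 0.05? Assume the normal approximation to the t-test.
Power ≈ 0.88

Power calculation (two-sample t-test, normal approximation):
z_β = d · √(n/2) - z_α
z_β = 0.37 · √(117/2) - 1.645
z_β = 0.37 · 7.649 - 1.645
z_β = 1.185

Power = Φ(z_β) = Φ(1.185) ≈ 0.882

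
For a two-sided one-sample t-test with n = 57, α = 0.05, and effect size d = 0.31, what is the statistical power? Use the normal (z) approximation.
Power ≈ 0.65

Power calculation (one-sample t-test, normal approximation):
z_β = d · √n - z_{α/2}
z_β = 0.31 · √57 - 1.960
z_β = 0.31 · 7.550 - 1.960
z_β = 0.380

Power = Φ(z_β) = Φ(0.380) ≈ 0.648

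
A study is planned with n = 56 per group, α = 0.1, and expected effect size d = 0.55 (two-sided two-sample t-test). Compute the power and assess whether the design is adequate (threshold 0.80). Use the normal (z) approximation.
Power ≈ 0.90; the study is adequately powered (power ≥ 0.80)

Power calculation (two-sample t-test, normal approximation):
z_β = d · √(n/2) - z_{α/2}
z_β = 0.55 · √(56/2) - 1.645
z_β = 0.55 · 5.292 - 1.645
z_β = 1.265

Power = Φ(z_β) = Φ(1.265) ≈ 0.897

Effect size d = 0.55 is medium by Cohen's convention (0.2/0.5/0.8).

Threshold: power ≥ 0.80 is conventionally adequate.
Power ≈ 0.90 → the study is adequately powered (power ≥ 0.80).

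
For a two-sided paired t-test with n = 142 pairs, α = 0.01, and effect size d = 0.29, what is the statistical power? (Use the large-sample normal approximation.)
Power ≈ 0.81

Power calculation (paired t-test, normal approximation):
z_β = d · √n - z_{α/2}
z_β = 0.29 · √142 - 2.576
z_β = 0.29 · 11.916 - 2.576
z_β = 0.880

Power = Φ(z_β) = Φ(0.880) ≈ 0.811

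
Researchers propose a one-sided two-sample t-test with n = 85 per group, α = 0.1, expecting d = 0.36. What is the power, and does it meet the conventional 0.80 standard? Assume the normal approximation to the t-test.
Power ≈ 0.86; the study is adequately powered (power ≥ 0.80)

Power calculation (two-sample t-test, normal approximation):
z_β = d · √(n/2) - z_α
z_β = 0.36 · √(85/2) - 1.282
z_β = 0.36 · 6.519 - 1.282
z_β = 1.065

Power = Φ(z_β) = Φ(1.065) ≈ 0.857

Effect size d = 0.36 is small by Cohen's convention (0.2/0.5/0.8).

Threshold: power ≥ 0.80 is conventionally adequate.
Power ≈ 0.86 → the study is adequately powered (power ≥ 0.80).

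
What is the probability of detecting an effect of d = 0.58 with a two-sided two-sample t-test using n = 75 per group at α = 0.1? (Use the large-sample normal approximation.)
Power ≈ 0.97

Power calculation (two-sample t-test, normal approximation):
z_β = d · √(n/2) - z_{α/2}
z_β = 0.58 · √(75/2) - 1.645
z_β = 0.58 · 6.124 - 1.645
z_β = 1.907

Power = Φ(z_β) = Φ(1.907) ≈ 0.972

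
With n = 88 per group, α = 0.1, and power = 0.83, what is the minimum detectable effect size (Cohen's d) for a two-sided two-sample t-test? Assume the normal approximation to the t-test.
d ≈ 0.39

Minimum detectable effect (two-sample t-test, normal approximation):
d = (z_{α/2} + z_β) / √(n/2)
d = (1.645 + 0.954) / √(88/2)
d = 2.599 / 6.633
d ≈ 0.39

By Cohen's convention (0.2 small / 0.5 medium / 0.8 large): small effect.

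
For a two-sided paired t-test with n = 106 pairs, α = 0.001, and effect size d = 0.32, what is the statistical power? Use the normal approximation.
Power ≈ 0.50

Power calculation (paired t-test, normal approximation):
z_β = d · √n - z_{α/2}
z_β = 0.32 · √106 - 3.291
z_β = 0.32 · 10.296 - 3.291
z_β = 0.004

Power = Φ(z_β) = Φ(0.004) ≈ 0.502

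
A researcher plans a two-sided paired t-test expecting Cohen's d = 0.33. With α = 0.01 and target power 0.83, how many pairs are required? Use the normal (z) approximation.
n = 115 pairs

Sample size formula (paired t-test, normal approximation):
n = ((z_{α/2} + z_β) / d)²

z_{α/2} = 2.576 (for α = 0.01, two-sided)
z_β = 0.954 (for power = 0.83)
d = 0.33

n = ((2.576 + 0.954) / 0.33)²
n = (10.697)²
n ≈ 114.43
Round up to the next whole number: n = 115 pairs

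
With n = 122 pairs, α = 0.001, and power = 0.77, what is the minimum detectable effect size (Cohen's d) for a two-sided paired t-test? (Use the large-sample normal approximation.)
d ≈ 0.36

Minimum detectable effect (paired t-test, normal approximation):
d = (z_{α/2} + z_β) / √n
d = (3.291 + 0.739) / √122
d = 4.029 / 11.045
d ≈ 0.36

By Cohen's convention (0.2 small / 0.5 medium / 0.8 large): small effect.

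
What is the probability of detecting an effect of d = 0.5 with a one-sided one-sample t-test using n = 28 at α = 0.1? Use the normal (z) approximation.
Power ≈ 0.91

Power calculation (one-sample t-test, normal approximation):
z_β = d · √n - z_α
z_β = 0.5 · √28 - 1.282
z_β = 0.5 · 5.292 - 1.282
z_β = 1.364

Power = Φ(z_β) = Φ(1.364) ≈ 0.914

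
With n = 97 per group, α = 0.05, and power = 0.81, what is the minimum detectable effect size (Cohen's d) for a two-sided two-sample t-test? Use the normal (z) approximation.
d ≈ 0.41

Minimum detectable effect (two-sample t-test, normal approximation):
d = (z_{α/2} + z_β) / √(n/2)
d = (1.960 + 0.878) / √(97/2)
d = 2.838 / 6.964
d ≈ 0.41

By Cohen's convention (0.2 small / 0.5 medium / 0.8 large): small effect.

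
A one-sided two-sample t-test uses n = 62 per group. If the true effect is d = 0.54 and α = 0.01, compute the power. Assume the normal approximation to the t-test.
Power ≈ 0.75

Power calculation (two-sample t-test, normal approximation):
z_β = d · √(n/2) - z_α
z_β = 0.54 · √(62/2) - 2.326
z_β = 0.54 · 5.568 - 2.326
z_β = 0.680

Power = Φ(z_β) = Φ(0.680) ≈ 0.752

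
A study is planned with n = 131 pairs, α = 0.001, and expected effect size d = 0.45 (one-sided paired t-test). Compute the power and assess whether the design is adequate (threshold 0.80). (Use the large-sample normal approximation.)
Power ≈ 0.98; the study is adequately powered (power ≥ 0.80)

Power calculation (paired t-test, normal approximation):
z_β = d · √n - z_α
z_β = 0.45 · √131 - 3.090
z_β = 0.45 · 11.446 - 3.090
z_β = 2.060

Power = Φ(z_β) = Φ(2.060) ≈ 0.980

Effect size d = 0.45 is small by Cohen's convention (0.2/0.5/0.8).

Threshold: power ≥ 0.80 is conventionally adequate.
Power ≈ 0.98 → the study is adequately powered (power ≥ 0.80).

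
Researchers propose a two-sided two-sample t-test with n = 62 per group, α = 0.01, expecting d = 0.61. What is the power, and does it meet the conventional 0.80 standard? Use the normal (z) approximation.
Power ≈ 0.79; the study is underpowered (power < 0.80)

Power calculation (two-sample t-test, normal approximation):
z_β = d · √(n/2) - z_{α/2}
z_β = 0.61 · √(62/2) - 2.576
z_β = 0.61 · 5.568 - 2.576
z_β = 0.821

Power = Φ(z_β) = Φ(0.821) ≈ 0.794

Effect size d = 0.61 is medium by Cohen's convention (0.2/0.5/0.8).

Threshold: power ≥ 0.80 is conventionally adequate.
Power ≈ 0.79 → the study is underpowered (power < 0.80).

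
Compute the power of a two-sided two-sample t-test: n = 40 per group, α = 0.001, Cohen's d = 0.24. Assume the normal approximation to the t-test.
Power ≈ 0.01

Power calculation (two-sample t-test, normal approximation):
z_β = d · √(n/2) - z_{α/2}
z_β = 0.24 · √(40/2) - 3.291
z_β = 0.24 · 4.472 - 3.291
z_β = -2.217

Power = Φ(z_β) = Φ(-2.217) ≈ 0.013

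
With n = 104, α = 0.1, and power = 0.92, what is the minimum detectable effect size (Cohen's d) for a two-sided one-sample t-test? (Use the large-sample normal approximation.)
d ≈ 0.30

Minimum detectable effect (one-sample t-test, normal approximation):
d = (z_{α/2} + z_β) / √n
d = (1.645 + 1.405) / √104
d = 3.050 / 10.198
d ≈ 0.30

By Cohen's convention (0.2 small / 0.5 medium / 0.8 large): small effect.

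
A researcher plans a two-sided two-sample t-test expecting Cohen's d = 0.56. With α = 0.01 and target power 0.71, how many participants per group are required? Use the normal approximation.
n = 63 per group

Sample size formula (two-sample t-test, normal approximation):
n = 2 · ((z_{α/2} + z_β) / d)²

z_{α/2} = 2.576 (for α = 0.01, two-sided)
z_β = 0.553 (for power = 0.71)
d = 0.56

n = 2 · ((2.576 + 0.553) / 0.56)²
n = 2 · (5.588)²
n ≈ 62.45
Round up to the next whole number: n = 63 per group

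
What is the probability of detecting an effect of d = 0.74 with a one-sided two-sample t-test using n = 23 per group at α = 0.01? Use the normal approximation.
Power ≈ 0.57

Power calculation (two-sample t-test, normal approximation):
z_β = d · √(n/2) - z_α
z_β = 0.74 · √(23/2) - 2.326
z_β = 0.74 · 3.391 - 2.326
z_β = 0.183

Power = Φ(z_β) = Φ(0.183) ≈ 0.573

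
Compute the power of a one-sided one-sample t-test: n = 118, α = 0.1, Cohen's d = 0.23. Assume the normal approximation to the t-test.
Power ≈ 0.89

Power calculation (one-sample t-test, normal approximation):
z_β = d · √n - z_α
z_β = 0.23 · √118 - 1.282
z_β = 0.23 · 10.863 - 1.282
z_β = 1.217

Power = Φ(z_β) = Φ(1.217) ≈ 0.888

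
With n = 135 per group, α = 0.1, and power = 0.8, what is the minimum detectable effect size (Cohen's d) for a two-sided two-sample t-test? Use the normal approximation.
d ≈ 0.30

Minimum detectable effect (two-sample t-test, normal approximation):
d = (z_{α/2} + z_β) / √(n/2)
d = (1.645 + 0.842) / √(135/2)
d = 2.486 / 8.216
d ≈ 0.30

By Cohen's convention (0.2 small / 0.5 medium / 0.8 large): small effect.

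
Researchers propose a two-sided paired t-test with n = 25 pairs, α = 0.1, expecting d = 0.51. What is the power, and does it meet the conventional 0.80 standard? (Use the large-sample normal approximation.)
Power ≈ 0.82; the study is adequately powered (power ≥ 0.80)

Power calculation (paired t-test, normal approximation):
z_β = d · √n - z_{α/2}
z_β = 0.51 · √25 - 1.645
z_β = 0.51 · 5.000 - 1.645
z_β = 0.905

Power = Φ(z_β) = Φ(0.905) ≈ 0.817

Effect size d = 0.51 is medium by Cohen's convention (0.2/0.5/0.8).

Threshold: power ≥ 0.80 is conventionally adequate.
Power ≈ 0.82 → the study is adequately powered (power ≥ 0.80).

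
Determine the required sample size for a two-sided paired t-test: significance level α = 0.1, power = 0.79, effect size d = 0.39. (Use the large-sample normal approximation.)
n = 40 pairs

Sample size formula (paired t-test, normal approximation):
n = ((z_{α/2} + z_β) / d)²

z_{α/2} = 1.645 (for α = 0.1, two-sided)
z_β = 0.806 (for power = 0.79)
d = 0.39

n = ((1.645 + 0.806) / 0.39)²
n = (6.285)²
n ≈ 39.50
Round up to the next whole number: n = 40 pairs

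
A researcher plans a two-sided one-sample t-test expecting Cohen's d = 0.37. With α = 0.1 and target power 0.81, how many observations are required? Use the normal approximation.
n = 47

Sample size formula (one-sample t-test, normal approximation):
n = ((z_{α/2} + z_β) / d)²

z_{α/2} = 1.645 (for α = 0.1, two-sided)
z_β = 0.878 (for power = 0.81)
d = 0.37

n = ((1.645 + 0.878) / 0.37)²
n = (6.819)²
n ≈ 46.50
Round up to the next whole number: n = 47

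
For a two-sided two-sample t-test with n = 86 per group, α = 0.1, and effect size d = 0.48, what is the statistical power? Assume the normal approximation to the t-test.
Power ≈ 0.93

Power calculation (two-sample t-test, normal approximation):
z_β = d · √(n/2) - z_{α/2}
z_β = 0.48 · √(86/2) - 1.645
z_β = 0.48 · 6.557 - 1.645
z_β = 1.503

Power = Φ(z_β) = Φ(1.503) ≈ 0.934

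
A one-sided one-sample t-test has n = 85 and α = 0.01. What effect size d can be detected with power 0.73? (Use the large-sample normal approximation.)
d ≈ 0.32

Minimum detectable effect (one-sample t-test, normal approximation):
d = (z_α + z_β) / √n
d = (2.326 + 0.613) / √85
d = 2.939 / 9.220
d ≈ 0.32

By Cohen's convention (0.2 small / 0.5 medium / 0.8 large): small effect.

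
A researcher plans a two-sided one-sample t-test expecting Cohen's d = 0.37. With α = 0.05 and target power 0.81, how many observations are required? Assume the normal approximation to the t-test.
n = 59

Sample size formula (one-sample t-test, normal approximation):
n = ((z_{α/2} + z_β) / d)²

z_{α/2} = 1.960 (for α = 0.05, two-sided)
z_β = 0.878 (for power = 0.81)
d = 0.37

n = ((1.960 + 0.878) / 0.37)²
n = (7.670)²
n ≈ 58.83
Round up to the next whole number: n = 59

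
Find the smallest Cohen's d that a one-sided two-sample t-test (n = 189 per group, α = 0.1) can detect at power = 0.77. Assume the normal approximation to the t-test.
d ≈ 0.21

Minimum detectable effect (two-sample t-test, normal approximation):
d = (z_α + z_β) / √(n/2)
d = (1.282 + 0.739) / √(189/2)
d = 2.020 / 9.721
d ≈ 0.21

By Cohen's convention (0.2 small / 0.5 medium / 0.8 large): small effect.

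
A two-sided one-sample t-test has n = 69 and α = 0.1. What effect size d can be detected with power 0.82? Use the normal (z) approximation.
d ≈ 0.31

Minimum detectable effect (one-sample t-test, normal approximation):
d = (z_{α/2} + z_β) / √n
d = (1.645 + 0.915) / √69
d = 2.560 / 8.307
d ≈ 0.31

By Cohen's convention (0.2 small / 0.5 medium / 0.8 large): small effect.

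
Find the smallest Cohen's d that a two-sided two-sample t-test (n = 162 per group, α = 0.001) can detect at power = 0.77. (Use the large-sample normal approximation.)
d ≈ 0.45

Minimum detectable effect (two-sample t-test, normal approximation):
d = (z_{α/2} + z_β) / √(n/2)
d = (3.291 + 0.739) / √(162/2)
d = 4.029 / 9.000
d ≈ 0.45

By Cohen's convention (0.2 small / 0.5 medium / 0.8 large): small effect.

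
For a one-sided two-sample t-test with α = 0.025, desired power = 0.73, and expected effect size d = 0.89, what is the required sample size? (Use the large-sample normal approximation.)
n = 17 per group

Sample size formula (two-sample t-test, normal approximation):
n = 2 · ((z_α + z_β) / d)²

z_α = 1.960 (for α = 0.025, one-sided)
z_β = 0.613 (for power = 0.73)
d = 0.89

n = 2 · ((1.960 + 0.613) / 0.89)²
n = 2 · (2.891)²
n ≈ 16.72
Round up to the next whole number: n = 17 per group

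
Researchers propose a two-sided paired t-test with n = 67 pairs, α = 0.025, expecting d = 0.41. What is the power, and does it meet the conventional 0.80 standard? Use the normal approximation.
Power ≈ 0.87; the study is adequately powered (power ≥ 0.80)

Power calculation (paired t-test, normal approximation):
z_β = d · √n - z_{α/2}
z_β = 0.41 · √67 - 2.241
z_β = 0.41 · 8.185 - 2.241
z_β = 1.115

Power = Φ(z_β) = Φ(1.115) ≈ 0.867

Effect size d = 0.41 is small by Cohen's convention (0.2/0.5/0.8).

Threshold: power ≥ 0.80 is conventionally adequate.
Power ≈ 0.87 → the study is adequately powered (power ≥ 0.80).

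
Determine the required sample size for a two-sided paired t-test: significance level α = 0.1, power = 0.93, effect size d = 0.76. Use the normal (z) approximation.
n = 17 pairs

Sample size formula (paired t-test, normal approximation):
n = ((z_{α/2} + z_β) / d)²

z_{α/2} = 1.645 (for α = 0.1, two-sided)
z_β = 1.476 (for power = 0.93)
d = 0.76

n = ((1.645 + 1.476) / 0.76)²
n = (4.107)²
n ≈ 16.87
Round up to the next whole number: n = 17 pairs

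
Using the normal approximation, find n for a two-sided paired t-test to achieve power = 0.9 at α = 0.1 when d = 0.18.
n = 265 pairs

Sample size formula (paired t-test, normal approximation):
n = ((z_{α/2} + z_β) / d)²

z_{α/2} = 1.645 (for α = 0.1, two-sided)
z_β = 1.282 (for power = 0.9)
d = 0.18

n = ((1.645 + 1.282) / 0.18)²
n = (16.261)²
n ≈ 264.42
Round up to the next whole number: n = 265 pairs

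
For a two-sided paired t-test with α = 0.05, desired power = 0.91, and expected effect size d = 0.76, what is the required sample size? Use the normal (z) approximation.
n = 19 pairs

Sample size formula (paired t-test, normal approximation):
n = ((z_{α/2} + z_β) / d)²

z_{α/2} = 1.960 (for α = 0.05, two-sided)
z_β = 1.341 (for power = 0.91)
d = 0.76

n = ((1.960 + 1.341) / 0.76)²
n = (4.343)²
n ≈ 18.86
Round up to the next whole number: n = 19 pairs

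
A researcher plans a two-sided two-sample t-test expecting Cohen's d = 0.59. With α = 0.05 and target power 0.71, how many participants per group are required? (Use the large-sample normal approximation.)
n = 37 per group

Sample size formula (two-sample t-test, normal approximation):
n = 2 · ((z_{α/2} + z_β) / d)²

z_{α/2} = 1.960 (for α = 0.05, two-sided)
z_β = 0.553 (for power = 0.71)
d = 0.59

n = 2 · ((1.960 + 0.553) / 0.59)²
n = 2 · (4.259)²
n ≈ 36.28
Round up to the next whole number: n = 37 per group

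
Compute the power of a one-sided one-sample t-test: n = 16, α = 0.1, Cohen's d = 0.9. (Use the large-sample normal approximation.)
Power ≈ 0.99

Power calculation (one-sample t-test, normal approximation):
z_β = d · √n - z_α
z_β = 0.9 · √16 - 1.282
z_β = 0.9 · 4.000 - 1.282
z_β = 2.318

Power = Φ(z_β) = Φ(2.318) ≈ 0.990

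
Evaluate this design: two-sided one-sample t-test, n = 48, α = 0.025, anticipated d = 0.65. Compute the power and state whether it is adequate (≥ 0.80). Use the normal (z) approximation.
Power ≈ 0.99; the study is adequately powered (power ≥ 0.80)

Power calculation (one-sample t-test, normal approximation):
z_β = d · √n - z_{α/2}
z_β = 0.65 · √48 - 2.241
z_β = 0.65 · 6.928 - 2.241
z_β = 2.262

Power = Φ(z_β) = Φ(2.262) ≈ 0.988

Effect size d = 0.65 is medium by Cohen's convention (0.2/0.5/0.8).

Threshold: power ≥ 0.80 is conventionally adequate.
Power ≈ 0.99 → the study is adequately powered (power ≥ 0.80).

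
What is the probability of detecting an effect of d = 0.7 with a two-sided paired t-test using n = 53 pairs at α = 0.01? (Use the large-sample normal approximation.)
Power ≈ 0.99

Power calculation (paired t-test, normal approximation):
z_β = d · √n - z_{α/2}
z_β = 0.7 · √53 - 2.576
z_β = 0.7 · 7.280 - 2.576
z_β = 2.520

Power = Φ(z_β) = Φ(2.520) ≈ 0.994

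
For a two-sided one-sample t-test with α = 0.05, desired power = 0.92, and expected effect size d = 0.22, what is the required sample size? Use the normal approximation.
n = 234

Sample size formula (one-sample t-test, normal approximation):
n = ((z_{α/2} + z_β) / d)²

z_{α/2} = 1.960 (for α = 0.05, two-sided)
z_β = 1.405 (for power = 0.92)
d = 0.22

n = ((1.960 + 1.405) / 0.22)²
n = (15.295)²
n ≈ 233.94
Round up to the next whole number: n = 234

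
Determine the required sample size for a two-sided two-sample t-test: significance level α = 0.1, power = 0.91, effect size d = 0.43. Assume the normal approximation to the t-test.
n = 97 per group

Sample size formula (two-sample t-test, normal approximation):
n = 2 · ((z_{α/2} + z_β) / d)²

z_{α/2} = 1.645 (for α = 0.1, two-sided)
z_β = 1.341 (for power = 0.91)
d = 0.43

n = 2 · ((1.645 + 1.341) / 0.43)²
n = 2 · (6.944)²
n ≈ 96.44
Round up to the next whole number: n = 97 per group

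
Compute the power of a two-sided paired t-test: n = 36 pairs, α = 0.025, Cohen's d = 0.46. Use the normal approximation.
Power ≈ 0.70

Power calculation (paired t-test, normal approximation):
z_β = d · √n - z_{α/2}
z_β = 0.46 · √36 - 2.241
z_β = 0.46 · 6.000 - 2.241
z_β = 0.519

Power = Φ(z_β) = Φ(0.519) ≈ 0.698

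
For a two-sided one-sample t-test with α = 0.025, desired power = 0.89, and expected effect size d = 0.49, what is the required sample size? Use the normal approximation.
n = 51

Sample size formula (one-sample t-test, normal approximation):
n = ((z_{α/2} + z_β) / d)²

z_{α/2} = 2.241 (for α = 0.025, two-sided)
z_β = 1.227 (for power = 0.89)
d = 0.49

n = ((2.241 + 1.227) / 0.49)²
n = (7.078)²
n ≈ 50.10
Round up to the next whole number: n = 51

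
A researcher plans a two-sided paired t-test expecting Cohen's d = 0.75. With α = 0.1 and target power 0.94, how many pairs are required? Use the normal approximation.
n = 19 pairs

Sample size formula (paired t-test, normal approximation):
n = ((z_{α/2} + z_β) / d)²

z_{α/2} = 1.645 (for α = 0.1, two-sided)
z_β = 1.555 (for power = 0.94)
d = 0.75

n = ((1.645 + 1.555) / 0.75)²
n = (4.267)²
n ≈ 18.21
Round up to the next whole number: n = 19 pairs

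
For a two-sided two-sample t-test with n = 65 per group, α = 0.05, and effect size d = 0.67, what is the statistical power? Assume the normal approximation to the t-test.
Power ≈ 0.97

Power calculation (two-sample t-test, normal approximation):
z_β = d · √(n/2) - z_{α/2}
z_β = 0.67 · √(65/2) - 1.960
z_β = 0.67 · 5.701 - 1.960
z_β = 1.860

Power = Φ(z_β) = Φ(1.860) ≈ 0.969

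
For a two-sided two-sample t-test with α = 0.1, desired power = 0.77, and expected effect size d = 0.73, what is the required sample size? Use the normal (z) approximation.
n = 22 per group

Sample size formula (two-sample t-test, normal approximation):
n = 2 · ((z_{α/2} + z_β) / d)²

z_{α/2} = 1.645 (for α = 0.1, two-sided)
z_β = 0.739 (for power = 0.77)
d = 0.73

n = 2 · ((1.645 + 0.739) / 0.73)²
n = 2 · (3.266)²
n ≈ 21.33
Round up to the next whole number: n = 22 per group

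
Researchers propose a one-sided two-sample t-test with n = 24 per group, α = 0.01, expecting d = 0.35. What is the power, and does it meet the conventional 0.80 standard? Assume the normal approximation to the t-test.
Power ≈ 0.13; the study is underpowered (power < 0.80)

Power calculation (two-sample t-test, normal approximation):
z_β = d · √(n/2) - z_α
z_β = 0.35 · √(24/2) - 2.326
z_β = 0.35 · 3.464 - 2.326
z_β = -1.114

Power = Φ(z_β) = Φ(-1.114) ≈ 0.133

Effect size d = 0.35 is small by Cohen's convention (0.2/0.5/0.8).

Threshold: power ≥ 0.80 is conventionally adequate.
Power ≈ 0.13 → the study is underpowered (power < 0.80).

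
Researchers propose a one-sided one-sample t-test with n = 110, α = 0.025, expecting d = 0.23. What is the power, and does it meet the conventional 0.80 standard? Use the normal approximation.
Power ≈ 0.67; the study is underpowered (power < 0.80)

Power calculation (one-sample t-test, normal approximation):
z_β = d · √n - z_α
z_β = 0.23 · √110 - 1.960
z_β = 0.23 · 10.488 - 1.960
z_β = 0.452

Power = Φ(z_β) = Φ(0.452) ≈ 0.674

Effect size d = 0.23 is small by Cohen's convention (0.2/0.5/0.8).

Threshold: power ≥ 0.80 is conventionally adequate.
Power ≈ 0.67 → the study is underpowered (power < 0.80).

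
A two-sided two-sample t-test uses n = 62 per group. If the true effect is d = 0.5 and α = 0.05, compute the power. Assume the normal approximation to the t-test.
Power ≈ 0.80

Power calculation (two-sample t-test, normal approximation):
z_β = d · √(n/2) - z_{α/2}
z_β = 0.5 · √(62/2) - 1.960
z_β = 0.5 · 5.568 - 1.960
z_β = 0.824

Power = Φ(z_β) = Φ(0.824) ≈ 0.795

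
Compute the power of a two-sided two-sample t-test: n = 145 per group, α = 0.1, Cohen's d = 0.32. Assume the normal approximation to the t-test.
Power ≈ 0.86

Power calculation (two-sample t-test, normal approximation):
z_β = d · √(n/2) - z_{α/2}
z_β = 0.32 · √(145/2) - 1.645
z_β = 0.32 · 8.515 - 1.645
z_β = 1.080

Power = Φ(z_β) = Φ(1.080) ≈ 0.860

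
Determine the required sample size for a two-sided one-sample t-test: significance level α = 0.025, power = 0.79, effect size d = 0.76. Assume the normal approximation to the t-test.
n = 17

Sample size formula (one-sample t-test, normal approximation):
n = ((z_{α/2} + z_β) / d)²

z_{α/2} = 2.241 (for α = 0.025, two-sided)
z_β = 0.806 (for power = 0.79)
d = 0.76

n = ((2.241 + 0.806) / 0.76)²
n = (4.009)²
n ≈ 16.07
Round up to the next whole number: n = 17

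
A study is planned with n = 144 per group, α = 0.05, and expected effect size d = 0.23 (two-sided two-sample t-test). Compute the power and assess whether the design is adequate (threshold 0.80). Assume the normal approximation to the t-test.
Power ≈ 0.50; the study is underpowered (power < 0.80)

Power calculation (two-sample t-test, normal approximation):
z_β = d · √(n/2) - z_{α/2}
z_β = 0.23 · √(144/2) - 1.960
z_β = 0.23 · 8.485 - 1.960
z_β = -0.008

Power = Φ(z_β) = Φ(-0.008) ≈ 0.497

Effect size d = 0.23 is small by Cohen's convention (0.2/0.5/0.8).

Threshold: power ≥ 0.80 is conventionally adequate.
Power ≈ 0.50 → the study is underpowered (power < 0.80).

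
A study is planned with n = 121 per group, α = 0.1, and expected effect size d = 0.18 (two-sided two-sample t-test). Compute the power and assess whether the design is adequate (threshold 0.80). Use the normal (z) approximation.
Power ≈ 0.40; the study is underpowered (power < 0.80)

Power calculation (two-sample t-test, normal approximation):
z_β = d · √(n/2) - z_{α/2}
z_β = 0.18 · √(121/2) - 1.645
z_β = 0.18 · 7.778 - 1.645
z_β = -0.245

Power = Φ(z_β) = Φ(-0.245) ≈ 0.403

Effect size d = 0.18 is very small by Cohen's convention (0.2/0.5/0.8).

Threshold: power ≥ 0.80 is conventionally adequate.
Power ≈ 0.40 → the study is underpowered (power < 0.80).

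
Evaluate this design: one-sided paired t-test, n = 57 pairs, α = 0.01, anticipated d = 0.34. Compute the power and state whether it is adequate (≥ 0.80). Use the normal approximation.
Power ≈ 0.60; the study is underpowered (power < 0.80)

Power calculation (paired t-test, normal approximation):
z_β = d · √n - z_α
z_β = 0.34 · √57 - 2.326
z_β = 0.34 · 7.550 - 2.326
z_β = 0.241

Power = Φ(z_β) = Φ(0.241) ≈ 0.595

Effect size d = 0.34 is small by Cohen's convention (0.2/0.5/0.8).

Threshold: power ≥ 0.80 is conventionally adequate.
Power ≈ 0.60 → the study is underpowered (power < 0.80).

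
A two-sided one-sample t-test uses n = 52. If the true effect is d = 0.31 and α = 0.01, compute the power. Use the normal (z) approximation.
Power ≈ 0.37

Power calculation (one-sample t-test, normal approximation):
z_β = d · √n - z_{α/2}
z_β = 0.31 · √52 - 2.576
z_β = 0.31 · 7.211 - 2.576
z_β = -0.340

Power = Φ(z_β) = Φ(-0.340) ≈ 0.367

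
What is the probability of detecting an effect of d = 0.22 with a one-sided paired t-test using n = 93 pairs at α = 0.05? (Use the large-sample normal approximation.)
Power ≈ 0.68

Power calculation (paired t-test, normal approximation):
z_β = d · √n - z_α
z_β = 0.22 · √93 - 1.645
z_β = 0.22 · 9.644 - 1.645
z_β = 0.477

Power = Φ(z_β) = Φ(0.477) ≈ 0.683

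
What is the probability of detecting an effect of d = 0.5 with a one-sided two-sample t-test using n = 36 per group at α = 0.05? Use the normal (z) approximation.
Power ≈ 0.68

Power calculation (two-sample t-test, normal approximation):
z_β = d · √(n/2) - z_α
z_β = 0.5 · √(36/2) - 1.645
z_β = 0.5 · 4.243 - 1.645
z_β = 0.476

Power = Φ(z_β) = Φ(0.476) ≈ 0.683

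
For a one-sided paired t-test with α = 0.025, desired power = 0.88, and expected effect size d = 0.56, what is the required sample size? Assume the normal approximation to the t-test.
n = 32 pairs

Sample size formula (paired t-test, normal approximation):
n = ((z_α + z_β) / d)²

z_α = 1.960 (for α = 0.025, one-sided)
z_β = 1.175 (for power = 0.88)
d = 0.56

n = ((1.960 + 1.175) / 0.56)²
n = (5.598)²
n ≈ 31.34
Round up to the next whole number: n = 32 pairs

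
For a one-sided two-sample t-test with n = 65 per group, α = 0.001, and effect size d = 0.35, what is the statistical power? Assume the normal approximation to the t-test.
Power ≈ 0.14

Power calculation (two-sample t-test, normal approximation):
z_β = d · √(n/2) - z_α
z_β = 0.35 · √(65/2) - 3.090
z_β = 0.35 · 5.701 - 3.090
z_β = -1.095

Power = Φ(z_β) = Φ(-1.095) ≈ 0.137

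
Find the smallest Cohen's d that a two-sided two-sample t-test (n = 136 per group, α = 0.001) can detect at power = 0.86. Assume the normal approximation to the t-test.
d ≈ 0.53

Minimum detectable effect (two-sample t-test, normal approximation):
d = (z_{α/2} + z_β) / √(n/2)
d = (3.291 + 1.080) / √(136/2)
d = 4.371 / 8.246
d ≈ 0.53

By Cohen's convention (0.2 small / 0.5 medium / 0.8 large): medium effect.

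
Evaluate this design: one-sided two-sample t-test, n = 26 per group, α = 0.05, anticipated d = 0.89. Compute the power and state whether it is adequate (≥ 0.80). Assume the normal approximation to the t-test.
Power ≈ 0.94; the study is adequately powered (power ≥ 0.80)

Power calculation (two-sample t-test, normal approximation):
z_β = d · √(n/2) - z_α
z_β = 0.89 · √(26/2) - 1.645
z_β = 0.89 · 3.606 - 1.645
z_β = 1.564

Power = Φ(z_β) = Φ(1.564) ≈ 0.941

Effect size d = 0.89 is large by Cohen's convention (0.2/0.5/0.8).

Threshold: power ≥ 0.80 is conventionally adequate.
Power ≈ 0.94 → the study is adequately powered (power ≥ 0.80).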